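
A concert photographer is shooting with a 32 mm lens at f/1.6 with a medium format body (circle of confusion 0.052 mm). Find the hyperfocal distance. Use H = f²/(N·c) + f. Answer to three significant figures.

12.3 m

Hyperfocal distance H = f²/(N·c) + f = 32²/(1.6 × 0.052) + 32 = 1024/0.0832 + 32 ≈ 12339.7 mm ≈ 12.3 m.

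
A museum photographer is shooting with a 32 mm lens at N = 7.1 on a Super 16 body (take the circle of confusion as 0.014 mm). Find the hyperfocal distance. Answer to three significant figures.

Hyperfocal distance H = f²/(N·c) + f = 32²/(7.1 × 0.014) + 32 = 1024/0.0994 + 32 ≈ 10333.8 mm ≈ 10.3 m.

10.3 m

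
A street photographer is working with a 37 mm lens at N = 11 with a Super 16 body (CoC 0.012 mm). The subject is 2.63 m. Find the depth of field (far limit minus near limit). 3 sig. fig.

Hyperfocal distance H = f²/(N·c) + f = 37²/(11 × 0.012) + 37 = 1369/0.132 + 37 ≈ 10408.2 mm ≈ 10.41 m.
Near limit Dn = s·(H − f)/(H + s − 2f) = 2630 × (10408.2 − 37) / (10408.2 + 2630 − 2 × 37) = 2630 × 10371.2 / 12964.2 ≈ 2104.0 mm.
Far limit Df = s·(H − f)/(H − s) = 2630 × (10408.2 − 37) / (10408.2 − 2630) = 2630 × 10371.2 / 7778.2 ≈ 3506.8 mm.
Depth of field = Df − Dn = 3506.8 − 2104.0 ≈ 1402.8 mm ≈ 1.40 m.

1.40 m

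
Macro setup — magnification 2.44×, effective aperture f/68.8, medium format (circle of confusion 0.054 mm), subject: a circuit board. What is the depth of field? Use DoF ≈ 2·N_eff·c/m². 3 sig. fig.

1.25 mm

At magnification m, DoF ≈ 2·N_eff·c/m² = 2 × 68.8 × 0.054 / 2.44² = 7.43 / 5.954 ≈ 1.25 mm.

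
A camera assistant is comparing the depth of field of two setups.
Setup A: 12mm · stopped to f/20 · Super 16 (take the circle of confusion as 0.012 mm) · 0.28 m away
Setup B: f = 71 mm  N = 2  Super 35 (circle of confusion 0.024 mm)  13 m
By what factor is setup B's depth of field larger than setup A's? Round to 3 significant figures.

10.4

Setup A: H = 12²/(20×0.012) + 12 ≈ 612.0 mm; DoF = Df − Dn = 506.02 − 193.55 ≈ 312.47 mm.
Setup B: H = 71²/(2×0.024) + 71 ≈ 105091.8 mm; DoF = Df − Dn = 14825.1 − 11575.0 ≈ 3250.1 mm.
Ratio = 3250.1 / 312.47 ≈ 10.4.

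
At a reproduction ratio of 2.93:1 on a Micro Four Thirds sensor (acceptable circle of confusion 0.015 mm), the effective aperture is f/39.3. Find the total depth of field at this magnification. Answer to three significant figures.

0.137 mm

At magnification m, DoF ≈ 2·N_eff·c/m² = 2 × 39.3 × 0.015 / 2.93² = 1.179 / 8.585 ≈ 0.137 mm.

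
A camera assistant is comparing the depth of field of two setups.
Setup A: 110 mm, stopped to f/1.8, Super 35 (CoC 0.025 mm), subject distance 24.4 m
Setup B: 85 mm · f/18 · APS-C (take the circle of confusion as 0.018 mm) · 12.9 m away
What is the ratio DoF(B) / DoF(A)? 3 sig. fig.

Setup A: H = 110²/(1.8×0.025) + 110 ≈ 268998.9 mm; DoF = Df − Dn = 26823.1 − 22378.4 ≈ 4444.7 mm.
Setup B: H = 85²/(18×0.018) + 85 ≈ 22384.4 mm; DoF = Df − Dn = 30330 − 8192 ≈ 22138 mm.
Ratio = 22138 / 4444.7 ≈ 4.98.

4.98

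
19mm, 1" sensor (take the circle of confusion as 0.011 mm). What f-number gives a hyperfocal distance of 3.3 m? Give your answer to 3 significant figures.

f/10

Rearrange H = f²/(N·c) + f for N: N = f² / ((H − f)·c).
N = 19² / ((3300 − 19) × 0.011) = 361 / 36.09 ≈ 10.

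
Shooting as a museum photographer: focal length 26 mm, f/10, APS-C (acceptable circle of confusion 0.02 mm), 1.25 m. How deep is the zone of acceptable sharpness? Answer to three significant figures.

1.04 m

Hyperfocal distance H = f²/(N·c) + f = 26²/(10 × 0.02) + 26 = 676/0.2 + 26 ≈ 3406.0 mm ≈ 3.406 m.
Near limit Dn = s·(H − f)/(H + s − 2f) = 1250 × (3406.0 − 26) / (3406.0 + 1250 − 2 × 26) = 1250 × 3380.0 / 4604.0 ≈ 917.7 mm.
Far limit Df = s·(H − f)/(H − s) = 1250 × (3406.0 − 26) / (3406.0 − 1250) = 1250 × 3380.0 / 2156.0 ≈ 1959.6 mm.
Depth of field = Df − Dn = 1959.6 − 917.7 ≈ 1041.9 mm ≈ 1.04 m.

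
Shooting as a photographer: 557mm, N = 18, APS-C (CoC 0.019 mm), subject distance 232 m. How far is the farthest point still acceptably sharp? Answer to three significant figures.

Hyperfocal distance H = f²/(N·c) + f = 557²/(18 × 0.019) + 557 = 310249/0.342 + 557 ≈ 907717.8 mm ≈ 907.7 m.
Far limit Df = s·(H − f)/(H − s) = 232000 × (907717.8 − 557) / (907717.8 − 232000) = 232000 × 907160.8 / 675717.8 ≈ 311463 mm ≈ 311 m.

311 m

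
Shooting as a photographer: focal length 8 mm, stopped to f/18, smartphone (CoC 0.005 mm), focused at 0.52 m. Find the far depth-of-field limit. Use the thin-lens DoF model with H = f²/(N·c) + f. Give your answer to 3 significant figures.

1.86 m

Hyperfocal distance H = f²/(N·c) + f = 8²/(18 × 0.005) + 8 = 64/0.09 + 8 ≈ 719.1 mm ≈ 0.719 m.
Far limit Df = s·(H − f)/(H − s) = 520 × (719.1 − 8) / (719.1 − 520) = 520 × 711.1 / 199.1 ≈ 1857.1 mm ≈ 1.86 m.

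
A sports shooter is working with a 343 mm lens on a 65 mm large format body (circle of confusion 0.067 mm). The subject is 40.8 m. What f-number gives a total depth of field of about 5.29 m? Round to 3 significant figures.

f/2.80

Write h = H − f = f²/(N·c). The thin-lens limits are Dn = s·h/(h + (s−f)) and Df = s·h/(h − (s−f)), so DoF = Df − Dn = 2·s·(s−f)·h / (h² − (s−f)²).
That is a quadratic in h: DoF·h² − 2·s·(s−f)·h − DoF·(s−f)² = 0 ⇒ h = (s−f)·(s + √(s² + DoF²)) / DoF = 40457 × (40800 + √(40800² + 5290²)) / 5290 = 40457 × (40800 + 41141.5) / 5290 ≈ 626674 mm.
Then N = f²/(c·h) = 343² / (0.067 × 626674) = 117649 / 41987 ≈ 2.80.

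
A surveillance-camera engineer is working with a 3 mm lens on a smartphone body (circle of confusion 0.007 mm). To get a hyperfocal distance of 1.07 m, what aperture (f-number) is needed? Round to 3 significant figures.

Rearrange H = f²/(N·c) + f for N: N = f² / ((H − f)·c).
N = 3² / ((1070 − 3) × 0.007) = 9 / 7.469 ≈ 1.20.

f/1.20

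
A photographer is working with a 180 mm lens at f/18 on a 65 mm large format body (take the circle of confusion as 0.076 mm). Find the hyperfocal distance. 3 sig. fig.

23.9 m

Hyperfocal distance H = f²/(N·c) + f = 180²/(18 × 0.076) + 180 = 32400/1.368 + 180 ≈ 23864.2 mm ≈ 23.9 m.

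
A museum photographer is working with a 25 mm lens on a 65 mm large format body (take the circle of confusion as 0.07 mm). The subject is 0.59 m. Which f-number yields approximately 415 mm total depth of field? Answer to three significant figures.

f/5

Write h = H − f = f²/(N·c). The thin-lens limits are Dn = s·h/(h + (s−f)) and Df = s·h/(h − (s−f)), so DoF = Df − Dn = 2·s·(s−f)·h / (h² − (s−f)²).
That is a quadratic in h: DoF·h² − 2·s·(s−f)·h − DoF·(s−f)² = 0 ⇒ h = (s−f)·(s + √(s² + DoF²)) / DoF = 565 × (590 + √(590² + 415²)) / 415 = 565 × (590 + 721.336) / 415 ≈ 1785.3 mm.
Then N = f²/(c·h) = 25² / (0.07 × 1785.3) = 625 / 124.97 ≈ 5.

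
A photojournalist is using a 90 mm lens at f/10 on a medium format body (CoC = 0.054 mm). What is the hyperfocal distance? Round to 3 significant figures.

15.1 m

Hyperfocal distance H = f²/(N·c) + f = 90²/(10 × 0.054) + 90 = 8100/0.54 + 90 ≈ 15090.0 mm ≈ 15.1 m.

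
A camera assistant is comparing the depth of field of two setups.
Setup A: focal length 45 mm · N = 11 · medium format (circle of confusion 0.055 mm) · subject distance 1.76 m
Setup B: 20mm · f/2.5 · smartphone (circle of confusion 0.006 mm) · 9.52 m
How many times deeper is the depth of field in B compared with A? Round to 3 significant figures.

3.18

Setup A: H = 45²/(11×0.055) + 45 ≈ 3392.1 mm; DoF = Df − Dn = 3609.4 − 1163.7 ≈ 2445.7 mm.
Setup B: H = 20²/(2.5×0.006) + 20 ≈ 26686.7 mm; DoF = Df − Dn = 14788.3 − 7019.4 ≈ 7768.9 mm.
Ratio = 7768.9 / 2445.7 ≈ 3.18.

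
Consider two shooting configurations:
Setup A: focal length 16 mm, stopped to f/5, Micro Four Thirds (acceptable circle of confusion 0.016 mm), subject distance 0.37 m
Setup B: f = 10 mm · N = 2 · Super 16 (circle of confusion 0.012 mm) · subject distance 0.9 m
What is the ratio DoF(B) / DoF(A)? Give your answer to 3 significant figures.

4.86

Setup A: H = 16²/(5×0.016) + 16 ≈ 3216.0 mm; DoF = Df − Dn = 416.022 − 333.146 ≈ 82.876 mm.
Setup B: H = 10²/(2×0.012) + 10 ≈ 4176.7 mm; DoF = Df − Dn = 1144.46 − 741.60 ≈ 402.86 mm.
Ratio = 402.86 / 82.876 ≈ 4.86.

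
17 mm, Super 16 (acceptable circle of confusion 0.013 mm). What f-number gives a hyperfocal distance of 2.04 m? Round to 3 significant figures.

f/11

Rearrange H = f²/(N·c) + f for N: N = f² / ((H − f)·c).
N = 17² / ((2040 − 17) × 0.013) = 289 / 26.30 ≈ 11.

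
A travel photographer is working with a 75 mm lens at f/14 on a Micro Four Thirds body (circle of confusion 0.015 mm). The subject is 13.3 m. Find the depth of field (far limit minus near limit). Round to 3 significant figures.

17.4 m

Hyperfocal distance H = f²/(N·c) + f = 75²/(14 × 0.015) + 75 = 5625/0.21 + 75 ≈ 26860.7 mm ≈ 26.86 m.
Near limit Dn = s·(H − f)/(H + s − 2f) = 13300 × (26860.7 − 75) / (26860.7 + 13300 − 2 × 75) = 13300 × 26785.7 / 40010.7 ≈ 8904 mm.
Far limit Df = s·(H − f)/(H − s) = 13300 × (26860.7 − 75) / (26860.7 − 13300) = 13300 × 26785.7 / 13560.7 ≈ 26271 mm.
Depth of field = Df − Dn = 26271 − 8904 ≈ 17367 mm ≈ 17.4 m.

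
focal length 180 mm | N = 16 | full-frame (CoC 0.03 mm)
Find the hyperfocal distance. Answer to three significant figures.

67.7 m

Hyperfocal distance H = f²/(N·c) + f = 180²/(16 × 0.03) + 180 = 32400/0.48 + 180 ≈ 67680.0 mm ≈ 67.7 m.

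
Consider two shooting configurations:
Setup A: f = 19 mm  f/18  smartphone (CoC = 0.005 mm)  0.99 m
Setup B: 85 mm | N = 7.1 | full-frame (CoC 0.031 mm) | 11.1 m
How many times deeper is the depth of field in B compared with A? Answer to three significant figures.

Setup A: H = 19²/(18×0.005) + 19 ≈ 4030.1 mm; DoF = Df − Dn = 1306.20 − 797.05 ≈ 509.15 mm.
Setup B: H = 85²/(7.1×0.031) + 85 ≈ 32911.0 mm; DoF = Df − Dn = 16705.7 − 8311.1 ≈ 8394.6 mm.
Ratio = 8394.6 / 509.15 ≈ 16.5.

16.5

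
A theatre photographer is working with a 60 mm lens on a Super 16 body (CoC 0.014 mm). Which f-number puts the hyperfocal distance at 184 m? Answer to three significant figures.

f/1.40

Rearrange H = f²/(N·c) + f for N: N = f² / ((H − f)·c).
N = 60² / ((184000 − 60) × 0.014) = 3600 / 2575 ≈ 1.40.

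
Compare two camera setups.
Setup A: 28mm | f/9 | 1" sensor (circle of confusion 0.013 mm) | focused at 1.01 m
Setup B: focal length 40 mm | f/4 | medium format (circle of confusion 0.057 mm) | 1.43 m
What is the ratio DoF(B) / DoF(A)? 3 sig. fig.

Setup A: H = 28²/(9×0.013) + 28 ≈ 6728.9 mm; DoF = Df − Dn = 1183.43 − 880.90 ≈ 302.53 mm.
Setup B: H = 40²/(4×0.057) + 40 ≈ 7057.5 mm; DoF = Df − Dn = 1783.21 − 1193.58 ≈ 589.63 mm.
Ratio = 589.63 / 302.53 ≈ 1.95.

1.95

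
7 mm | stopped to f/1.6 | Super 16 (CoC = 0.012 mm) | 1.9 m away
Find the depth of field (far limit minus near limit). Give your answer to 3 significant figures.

6.27 m

Hyperfocal distance H = f²/(N·c) + f = 7²/(1.6 × 0.012) + 7 = 49/0.0192 + 7 ≈ 2559.1 mm ≈ 2.559 m.
Near limit Dn = s·(H − f)/(H + s − 2f) = 1900 × (2559.1 − 7) / (2559.1 + 1900 − 2 × 7) = 1900 × 2552.1 / 4445.1 ≈ 1090.9 mm.
Far limit Df = s·(H − f)/(H − s) = 1900 × (2559.1 − 7) / (2559.1 − 1900) = 1900 × 2552.1 / 659.1 ≈ 7357.1 mm.
Depth of field = Df − Dn = 7357.1 − 1090.9 ≈ 6266.2 mm ≈ 6.27 m.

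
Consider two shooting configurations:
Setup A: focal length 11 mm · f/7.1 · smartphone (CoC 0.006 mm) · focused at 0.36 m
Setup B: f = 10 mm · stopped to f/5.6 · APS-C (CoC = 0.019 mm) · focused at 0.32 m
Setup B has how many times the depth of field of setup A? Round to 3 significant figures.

2.64

Setup A: H = 11²/(7.1×0.006) + 11 ≈ 2851.4 mm; DoF = Df − Dn = 410.430 − 320.607 ≈ 89.823 mm.
Setup B: H = 10²/(5.6×0.019) + 10 ≈ 949.8 mm; DoF = Df − Dn = 477.50 − 240.63 ≈ 236.87 mm.
Ratio = 236.87 / 89.823 ≈ 2.64.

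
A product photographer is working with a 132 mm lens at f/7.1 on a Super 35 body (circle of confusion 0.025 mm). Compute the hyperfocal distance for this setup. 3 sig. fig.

Hyperfocal distance H = f²/(N·c) + f = 132²/(7.1 × 0.025) + 132 = 17424/0.1775 + 132 ≈ 98295.4 mm ≈ 98.3 m.

98.3 m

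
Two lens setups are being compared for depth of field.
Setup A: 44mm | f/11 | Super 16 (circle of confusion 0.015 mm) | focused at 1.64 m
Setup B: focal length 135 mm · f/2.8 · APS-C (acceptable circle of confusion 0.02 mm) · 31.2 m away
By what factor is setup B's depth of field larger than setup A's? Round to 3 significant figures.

13.2

Setup A: H = 44²/(11×0.015) + 44 ≈ 11777.3 mm; DoF = Df − Dn = 1898.20 − 1443.63 ≈ 454.57 mm.
Setup B: H = 135²/(2.8×0.02) + 135 ≈ 325581.4 mm; DoF = Df − Dn = 34492.4 − 28481.4 ≈ 6011.0 mm.
Ratio = 6011.0 / 454.57 ≈ 13.2.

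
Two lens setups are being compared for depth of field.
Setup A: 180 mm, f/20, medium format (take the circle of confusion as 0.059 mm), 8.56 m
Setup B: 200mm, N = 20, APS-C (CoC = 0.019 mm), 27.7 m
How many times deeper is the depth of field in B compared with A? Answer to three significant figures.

Setup A: H = 180²/(20×0.059) + 180 ≈ 27637.6 mm; DoF = Df − Dn = 12320.0 − 6558.4 ≈ 5761.6 mm.
Setup B: H = 200²/(20×0.019) + 200 ≈ 105463.2 mm; DoF = Df − Dn = 37496 − 21962 ≈ 15534 mm.
Ratio = 15534 / 5761.6 ≈ 2.70.

2.70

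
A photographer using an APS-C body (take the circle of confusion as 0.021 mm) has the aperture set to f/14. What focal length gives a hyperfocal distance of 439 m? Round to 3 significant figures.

From H = f²/(N·c) + f, with f ≪ H: f ≈ √(H·N·c) = √(439000 × 14 × 0.021) = √129066 ≈ 359.3 mm.
The +f correction barely moves this — solving exactly, f² + N·c·f − N·c·H = 0 ⇒ f = (−N·c + √((N·c)² + 4·N·c·H))/2 = (−0.294 + √516264)/2 ≈ 359.11 mm, so f ≈ 359 mm.

359 mm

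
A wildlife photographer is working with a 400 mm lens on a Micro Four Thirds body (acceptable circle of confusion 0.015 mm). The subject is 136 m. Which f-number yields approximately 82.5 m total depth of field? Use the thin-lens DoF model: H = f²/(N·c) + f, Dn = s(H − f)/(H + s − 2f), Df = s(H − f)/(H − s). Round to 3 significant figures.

f/22

Write h = H − f = f²/(N·c). The thin-lens limits are Dn = s·h/(h + (s−f)) and Df = s·h/(h − (s−f)), so DoF = Df − Dn = 2·s·(s−f)·h / (h² − (s−f)²).
That is a quadratic in h: DoF·h² − 2·s·(s−f)·h − DoF·(s−f)² = 0 ⇒ h = (s−f)·(s + √(s² + DoF²)) / DoF = 135600 × (136000 + √(136000² + 82500²)) / 82500 = 135600 × (136000 + 159067) / 82500 ≈ 484983 mm.
Then N = f²/(c·h) = 400² / (0.015 × 484983) = 160000 / 7274.7 ≈ 22.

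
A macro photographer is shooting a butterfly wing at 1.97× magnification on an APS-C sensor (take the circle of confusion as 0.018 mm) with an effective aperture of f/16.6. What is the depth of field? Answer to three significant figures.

0.154 mm

At magnification m, DoF ≈ 2·N_eff·c/m² = 2 × 16.6 × 0.018 / 1.97² = 0.5976 / 3.881 ≈ 0.154 mm.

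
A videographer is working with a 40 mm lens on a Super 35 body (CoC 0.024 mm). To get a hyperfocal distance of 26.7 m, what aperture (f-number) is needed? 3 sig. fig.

Rearrange H = f²/(N·c) + f for N: N = f² / ((H − f)·c).
N = 40² / ((26700 − 40) × 0.024) = 1600 / 639.8 ≈ 2.50.

f/2.50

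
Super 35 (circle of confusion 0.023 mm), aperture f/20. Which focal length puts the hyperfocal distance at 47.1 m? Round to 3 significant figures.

147 mm

From H = f²/(N·c) + f, with f ≪ H: f ≈ √(H·N·c) = √(47100 × 20 × 0.023) = √21666 ≈ 147.2 mm.
The +f correction barely moves this — solving exactly, f² + N·c·f − N·c·H = 0 ⇒ f = (−N·c + √((N·c)² + 4·N·c·H))/2 = (−0.46 + √86664)/2 ≈ 146.96 mm, so f ≈ 147 mm.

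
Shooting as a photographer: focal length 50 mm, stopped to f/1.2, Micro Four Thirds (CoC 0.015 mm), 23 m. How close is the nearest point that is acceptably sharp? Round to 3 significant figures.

19.7 m

Hyperfocal distance H = f²/(N·c) + f = 50²/(1.2 × 0.015) + 50 = 2500/0.018 + 50 ≈ 138938.9 mm ≈ 138.9 m.
Near limit Dn = s·(H − f)/(H + s − 2f) = 23000 × (138938.9 − 50) / (138938.9 + 23000 − 2 × 50) = 23000 × 138888.9 / 161838.9 ≈ 19738 mm ≈ 19.7 m.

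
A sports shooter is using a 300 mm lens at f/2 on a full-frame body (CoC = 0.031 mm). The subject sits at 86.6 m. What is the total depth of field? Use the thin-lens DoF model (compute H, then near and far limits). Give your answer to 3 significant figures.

Hyperfocal distance H = f²/(N·c) + f = 300²/(2 × 0.031) + 300 = 90000/0.062 + 300 ≈ 1451912.9 mm ≈ 1452 m.
Near limit Dn = s·(H − f)/(H + s − 2f) = 86600 × (1451912.9 − 300) / (1451912.9 + 86600 − 2 × 300) = 86600 × 1451612.9 / 1537912.9 ≈ 81740 mm.
Far limit Df = s·(H − f)/(H − s) = 86600 × (1451912.9 − 300) / (1451912.9 − 86600) = 86600 × 1451612.9 / 1365312.9 ≈ 92074 mm.
Depth of field = Df − Dn = 92074 − 81740 ≈ 10334 mm ≈ 10.3 m.

10.3 m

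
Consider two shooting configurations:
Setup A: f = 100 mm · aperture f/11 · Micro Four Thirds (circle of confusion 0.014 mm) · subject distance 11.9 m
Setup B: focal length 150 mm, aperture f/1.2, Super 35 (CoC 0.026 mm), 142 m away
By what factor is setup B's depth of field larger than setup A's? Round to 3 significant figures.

13.0

Setup A: H = 100²/(11×0.014) + 100 ≈ 65035.1 mm; DoF = Df − Dn = 14542.7 − 10070.1 ≈ 4472.6 mm.
Setup B: H = 150²/(1.2×0.026) + 150 ≈ 721303.8 mm; DoF = Df − Dn = 176771 − 118660 ≈ 58111 mm.
Ratio = 58111 / 4472.6 ≈ 13.0.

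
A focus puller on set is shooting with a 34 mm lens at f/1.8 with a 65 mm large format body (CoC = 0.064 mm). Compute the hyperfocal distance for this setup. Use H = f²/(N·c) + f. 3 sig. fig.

10.1 m

Hyperfocal distance H = f²/(N·c) + f = 34²/(1.8 × 0.064) + 34 = 1156/0.1152 + 34 ≈ 10068.7 mm ≈ 10.1 m.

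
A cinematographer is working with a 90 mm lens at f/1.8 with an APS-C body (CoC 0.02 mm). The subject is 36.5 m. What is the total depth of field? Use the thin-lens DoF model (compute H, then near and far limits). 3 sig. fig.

Hyperfocal distance H = f²/(N·c) + f = 90²/(1.8 × 0.02) + 90 = 8100/0.036 + 90 ≈ 225090.0 mm ≈ 225.1 m.
Near limit Dn = s·(H − f)/(H + s − 2f) = 36500 × (225090.0 − 90) / (225090.0 + 36500 − 2 × 90) = 36500 × 225000.0 / 261410.0 ≈ 31416 mm.
Far limit Df = s·(H − f)/(H − s) = 36500 × (225090.0 − 90) / (225090.0 − 36500) = 36500 × 225000.0 / 188590.0 ≈ 43547 mm.
Depth of field = Df − Dn = 43547 − 31416 ≈ 12131 mm ≈ 12.1 m.

12.1 m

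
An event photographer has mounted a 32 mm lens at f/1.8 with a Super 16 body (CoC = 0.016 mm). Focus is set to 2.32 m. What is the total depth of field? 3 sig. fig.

300 mm

Hyperfocal distance H = f²/(N·c) + f = 32²/(1.8 × 0.016) + 32 = 1024/0.0288 + 32 ≈ 35587.6 mm ≈ 35.59 m.
Near limit Dn = s·(H − f)/(H + s − 2f) = 2320 × (35587.6 − 32) / (35587.6 + 2320 − 2 × 32) = 2320 × 35555.6 / 37843.6 ≈ 2179.73 mm.
Far limit Df = s·(H − f)/(H − s) = 2320 × (35587.6 − 32) / (35587.6 − 2320) = 2320 × 35555.6 / 33267.6 ≈ 2479.56 mm.
Depth of field = Df − Dn = 2479.56 − 2179.73 ≈ 299.83 mm.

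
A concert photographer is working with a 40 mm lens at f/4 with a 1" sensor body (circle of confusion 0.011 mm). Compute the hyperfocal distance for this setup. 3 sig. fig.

Hyperfocal distance H = f²/(N·c) + f = 40²/(4 × 0.011) + 40 = 1600/0.044 + 40 ≈ 36403.6 mm ≈ 36.4 m.

36.4 m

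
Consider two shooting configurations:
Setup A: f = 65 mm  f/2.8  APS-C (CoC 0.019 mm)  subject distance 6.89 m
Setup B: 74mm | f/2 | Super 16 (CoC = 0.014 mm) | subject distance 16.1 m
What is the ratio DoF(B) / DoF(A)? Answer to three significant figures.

2.23

Setup A: H = 65²/(2.8×0.019) + 65 ≈ 79482.3 mm; DoF = Df − Dn = 7537.8 − 6344.7 ≈ 1193.1 mm.
Setup B: H = 74²/(2×0.014) + 74 ≈ 195645.4 mm; DoF = Df − Dn = 17537.1 − 14880.6 ≈ 2656.5 mm.
Ratio = 2656.5 / 1193.1 ≈ 2.23.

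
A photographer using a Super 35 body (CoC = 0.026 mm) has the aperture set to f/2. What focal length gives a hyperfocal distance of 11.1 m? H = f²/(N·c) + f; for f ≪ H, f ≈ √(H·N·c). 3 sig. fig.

From H = f²/(N·c) + f, with f ≪ H: f ≈ √(H·N·c) = √(11100 × 2 × 0.026) = √577.20 ≈ 24.02 mm.
The +f correction barely moves this — solving exactly, f² + N·c·f − N·c·H = 0 ⇒ f = (−N·c + √((N·c)² + 4·N·c·H))/2 = (−0.052 + √2308.8)/2 ≈ 23.999 mm, so f ≈ 24.0 mm.

24.0 mm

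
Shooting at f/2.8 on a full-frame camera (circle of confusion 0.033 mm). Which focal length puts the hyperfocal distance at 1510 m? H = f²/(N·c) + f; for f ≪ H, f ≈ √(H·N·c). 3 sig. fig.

373 mm

From H = f²/(N·c) + f, with f ≪ H: f ≈ √(H·N·c) = √(1510000 × 2.8 × 0.033) = √139524 ≈ 373.5 mm.
Exact: f² + N·c·f − N·c·H = 0 ⇒ f = (−N·c + √((N·c)² + 4·N·c·H))/2 = (−0.0924 + √558096)/2 ≈ 373.48 mm ≈ 373 mm.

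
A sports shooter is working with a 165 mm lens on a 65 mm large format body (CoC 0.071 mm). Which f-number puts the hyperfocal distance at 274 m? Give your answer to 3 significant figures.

f/1.40

Rearrange H = f²/(N·c) + f for N: N = f² / ((H − f)·c).
N = 165² / ((274000 − 165) × 0.071) = 27225 / 19442 ≈ 1.40.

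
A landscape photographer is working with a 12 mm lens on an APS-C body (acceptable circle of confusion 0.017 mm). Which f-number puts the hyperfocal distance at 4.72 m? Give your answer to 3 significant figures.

Rearrange H = f²/(N·c) + f for N: N = f² / ((H − f)·c).
N = 12² / ((4720 − 12) × 0.017) = 144 / 80.04 ≈ 1.80.

f/1.80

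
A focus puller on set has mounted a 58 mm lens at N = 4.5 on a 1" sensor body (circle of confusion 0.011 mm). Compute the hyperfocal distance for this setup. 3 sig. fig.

Hyperfocal distance H = f²/(N·c) + f = 58²/(4.5 × 0.011) + 58 = 3364/0.0495 + 58 ≈ 68017.6 mm ≈ 68.0 m.

68.0 m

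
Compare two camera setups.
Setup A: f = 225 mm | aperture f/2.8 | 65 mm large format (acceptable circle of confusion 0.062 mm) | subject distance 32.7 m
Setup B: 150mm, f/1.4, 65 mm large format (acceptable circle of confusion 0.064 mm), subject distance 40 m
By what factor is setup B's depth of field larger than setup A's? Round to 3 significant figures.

Setup A: H = 225²/(2.8×0.062) + 225 ≈ 291843.7 mm; DoF = Df − Dn = 36797.9 − 29423.4 ≈ 7374.5 mm.
Setup B: H = 150²/(1.4×0.064) + 150 ≈ 251266.1 mm; DoF = Df − Dn = 47545 − 34522 ≈ 13023 mm.
Ratio = 13023 / 7374.5 ≈ 1.77.

1.77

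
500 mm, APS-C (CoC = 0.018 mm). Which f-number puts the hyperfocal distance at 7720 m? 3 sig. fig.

Rearrange H = f²/(N·c) + f for N: N = f² / ((H − f)·c).
N = 500² / ((7720000 − 500) × 0.018) = 250000 / 138951 ≈ 1.80.

f/1.80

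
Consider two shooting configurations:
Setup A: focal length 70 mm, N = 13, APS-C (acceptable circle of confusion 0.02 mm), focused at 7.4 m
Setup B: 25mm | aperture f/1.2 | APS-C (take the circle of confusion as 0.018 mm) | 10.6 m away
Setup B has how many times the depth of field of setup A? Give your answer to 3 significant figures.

Setup A: H = 70²/(13×0.02) + 70 ≈ 18916.2 mm; DoF = Df − Dn = 12110.1 − 5327.8 ≈ 6782.3 mm.
Setup B: H = 25²/(1.2×0.018) + 25 ≈ 28960.2 mm; DoF = Df − Dn = 16705.3 − 7762.9 ≈ 8942.4 mm.
Ratio = 8942.4 / 6782.3 ≈ 1.32.

1.32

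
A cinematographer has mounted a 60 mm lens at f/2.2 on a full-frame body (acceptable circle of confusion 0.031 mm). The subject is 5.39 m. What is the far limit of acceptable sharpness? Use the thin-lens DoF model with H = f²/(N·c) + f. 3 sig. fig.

6.00 m

Hyperfocal distance H = f²/(N·c) + f = 60²/(2.2 × 0.031) + 60 = 3600/0.0682 + 60 ≈ 52845.9 mm ≈ 52.85 m.
Far limit Df = s·(H − f)/(H − s) = 5390 × (52845.9 − 60) / (52845.9 − 5390) = 5390 × 52785.9 / 47455.9 ≈ 5995.4 mm ≈ 6.00 m.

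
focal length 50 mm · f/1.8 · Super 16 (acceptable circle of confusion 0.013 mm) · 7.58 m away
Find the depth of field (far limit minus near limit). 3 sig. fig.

1.07 m

Hyperfocal distance H = f²/(N·c) + f = 50²/(1.8 × 0.013) + 50 = 2500/0.0234 + 50 ≈ 106887.6 mm ≈ 106.9 m.
Near limit Dn = s·(H − f)/(H + s − 2f) = 7580 × (106887.6 − 50) / (106887.6 + 7580 − 2 × 50) = 7580 × 106837.6 / 114367.6 ≈ 7080.9 mm.
Far limit Df = s·(H − f)/(H − s) = 7580 × (106887.6 − 50) / (106887.6 − 7580) = 7580 × 106837.6 / 99307.6 ≈ 8154.8 mm.
Depth of field = Df − Dn = 8154.8 − 7080.9 ≈ 1073.9 mm ≈ 1.07 m.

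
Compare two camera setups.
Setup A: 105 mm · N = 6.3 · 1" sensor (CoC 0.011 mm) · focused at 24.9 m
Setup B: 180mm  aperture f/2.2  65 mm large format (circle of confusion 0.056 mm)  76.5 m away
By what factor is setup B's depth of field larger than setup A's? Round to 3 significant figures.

6.10

Setup A: H = 105²/(6.3×0.011) + 105 ≈ 159195.9 mm; DoF = Df − Dn = 29497.3 − 21542.5 ≈ 7954.8 mm.
Setup B: H = 180²/(2.2×0.056) + 180 ≈ 263167.0 mm; DoF = Df − Dn = 107778 − 59293 ≈ 48485 mm.
Ratio = 48485 / 7954.8 ≈ 6.10.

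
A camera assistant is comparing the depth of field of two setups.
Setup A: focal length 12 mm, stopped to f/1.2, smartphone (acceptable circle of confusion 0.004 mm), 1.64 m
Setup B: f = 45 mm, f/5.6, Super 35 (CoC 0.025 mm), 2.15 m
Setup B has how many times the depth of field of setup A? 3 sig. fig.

3.58

Setup A: H = 12²/(1.2×0.004) + 12 ≈ 30012.0 mm; DoF = Df − Dn = 1734.10 − 1555.58 ≈ 178.52 mm.
Setup B: H = 45²/(5.6×0.025) + 45 ≈ 14509.3 mm; DoF = Df − Dn = 2516.18 − 1876.86 ≈ 639.32 mm.
Ratio = 639.32 / 178.52 ≈ 3.58.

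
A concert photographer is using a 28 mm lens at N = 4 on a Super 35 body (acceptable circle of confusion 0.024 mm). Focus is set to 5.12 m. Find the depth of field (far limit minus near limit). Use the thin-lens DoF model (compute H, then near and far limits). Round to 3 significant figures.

10.4 m

Hyperfocal distance H = f²/(N·c) + f = 28²/(4 × 0.024) + 28 = 784/0.096 + 28 ≈ 8194.7 mm ≈ 8.195 m.
Near limit Dn = s·(H − f)/(H + s − 2f) = 5120 × (8194.7 − 28) / (8194.7 + 5120 − 2 × 28) = 5120 × 8166.7 / 13258.7 ≈ 3154 mm.
Far limit Df = s·(H − f)/(H − s) = 5120 × (8194.7 − 28) / (8194.7 − 5120) = 5120 × 8166.7 / 3074.7 ≈ 13599 mm.
Depth of field = Df − Dn = 13599 − 3154 ≈ 10445 mm ≈ 10.4 m.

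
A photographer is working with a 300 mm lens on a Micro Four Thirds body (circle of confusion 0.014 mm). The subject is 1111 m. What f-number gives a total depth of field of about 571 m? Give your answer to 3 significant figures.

Write h = H − f = f²/(N·c). The thin-lens limits are Dn = s·h/(h + (s−f)) and Df = s·h/(h − (s−f)), so DoF = Df − Dn = 2·s·(s−f)·h / (h² − (s−f)²).
That is a quadratic in h: DoF·h² − 2·s·(s−f)·h − DoF·(s−f)² = 0 ⇒ h = (s−f)·(s + √(s² + DoF²)) / DoF = 1110700 × (1111000 + √(1111000² + 571000²)) / 571000 = 1110700 × (1111000 + 1249145) / 571000 ≈ 4590915 mm.
Then N = f²/(c·h) = 300² / (0.014 × 4590915) = 90000 / 64273 ≈ 1.40.

f/1.40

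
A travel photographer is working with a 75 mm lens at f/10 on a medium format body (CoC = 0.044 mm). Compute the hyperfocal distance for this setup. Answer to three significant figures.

Hyperfocal distance H = f²/(N·c) + f = 75²/(10 × 0.044) + 75 = 5625/0.44 + 75 ≈ 12859.1 mm ≈ 12.9 m.

12.9 m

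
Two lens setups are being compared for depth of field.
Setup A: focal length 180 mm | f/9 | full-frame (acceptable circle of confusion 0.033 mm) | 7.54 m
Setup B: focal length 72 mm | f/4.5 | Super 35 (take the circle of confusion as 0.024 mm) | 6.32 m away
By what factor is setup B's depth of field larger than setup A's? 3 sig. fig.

1.64

Setup A: H = 180²/(9×0.033) + 180 ≈ 109270.9 mm; DoF = Df − Dn = 8085.5 − 7063.5 ≈ 1022.0 mm.
Setup B: H = 72²/(4.5×0.024) + 72 ≈ 48072.0 mm; DoF = Df − Dn = 7265.8 − 5592.1 ≈ 1673.7 mm.
Ratio = 1673.7 / 1022.0 ≈ 1.64.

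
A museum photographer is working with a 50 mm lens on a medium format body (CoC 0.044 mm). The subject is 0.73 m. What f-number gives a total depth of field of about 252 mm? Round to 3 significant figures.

Write h = H − f = f²/(N·c). The thin-lens limits are Dn = s·h/(h + (s−f)) and Df = s·h/(h − (s−f)), so DoF = Df − Dn = 2·s·(s−f)·h / (h² − (s−f)²).
That is a quadratic in h: DoF·h² − 2·s·(s−f)·h − DoF·(s−f)² = 0 ⇒ h = (s−f)·(s + √(s² + DoF²)) / DoF = 680 × (730 + √(730² + 252²)) / 252 = 680 × (730 + 772.272) / 252 ≈ 4053.7 mm.
Then N = f²/(c·h) = 50² / (0.044 × 4053.7) = 2500 / 178.36 ≈ 14.

f/14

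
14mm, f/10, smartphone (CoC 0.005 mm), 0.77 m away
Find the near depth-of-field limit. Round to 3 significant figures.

Hyperfocal distance H = f²/(N·c) + f = 14²/(10 × 0.005) + 14 = 196/0.05 + 14 ≈ 3934.0 mm ≈ 3.934 m.
Near limit Dn = s·(H − f)/(H + s − 2f) = 770 × (3934.0 − 14) / (3934.0 + 770 − 2 × 14) = 770 × 3920.0 / 4676.0 ≈ 645.51 mm ≈ 0.646 m.

0.646 m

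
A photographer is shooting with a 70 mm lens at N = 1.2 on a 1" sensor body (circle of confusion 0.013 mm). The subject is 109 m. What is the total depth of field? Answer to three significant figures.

85.9 m

Hyperfocal distance H = f²/(N·c) + f = 70²/(1.2 × 0.013) + 70 = 4900/0.0156 + 70 ≈ 314172.6 mm ≈ 314.2 m.
Near limit Dn = s·(H − f)/(H + s − 2f) = 109000 × (314172.6 − 70) / (314172.6 + 109000 − 2 × 70) = 109000 × 314102.6 / 423032.6 ≈ 80933 mm.
Far limit Df = s·(H − f)/(H − s) = 109000 × (314172.6 − 70) / (314172.6 − 109000) = 109000 × 314102.6 / 205172.6 ≈ 166870 mm.
Depth of field = Df − Dn = 166870 − 80933 ≈ 85937 mm ≈ 85.9 m.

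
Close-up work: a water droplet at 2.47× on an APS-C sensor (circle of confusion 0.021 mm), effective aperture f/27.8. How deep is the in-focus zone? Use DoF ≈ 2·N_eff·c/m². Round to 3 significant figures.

0.191 mm

At magnification m, DoF ≈ 2·N_eff·c/m² = 2 × 27.8 × 0.021 / 2.47² = 1.168 / 6.101 ≈ 0.191 mm.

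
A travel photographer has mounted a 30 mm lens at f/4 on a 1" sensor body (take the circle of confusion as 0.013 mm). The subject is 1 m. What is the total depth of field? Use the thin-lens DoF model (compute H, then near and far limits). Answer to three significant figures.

Hyperfocal distance H = f²/(N·c) + f = 30²/(4 × 0.013) + 30 = 900/0.052 + 30 ≈ 17337.7 mm ≈ 17.34 m.
Near limit Dn = s·(H − f)/(H + s − 2f) = 1000 × (17337.7 − 30) / (17337.7 + 1000 − 2 × 30) = 1000 × 17307.7 / 18277.7 ≈ 946.93 mm.
Far limit Df = s·(H − f)/(H − s) = 1000 × (17337.7 − 30) / (17337.7 − 1000) = 1000 × 17307.7 / 16337.7 ≈ 1059.37 mm.
Depth of field = Df − Dn = 1059.37 − 946.93 ≈ 112.44 mm.

112 mm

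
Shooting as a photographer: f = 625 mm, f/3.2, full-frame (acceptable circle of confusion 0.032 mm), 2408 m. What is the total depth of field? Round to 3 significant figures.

5050 m

Hyperfocal distance H = f²/(N·c) + f = 625²/(3.2 × 0.032) + 625 = 390625/0.1024 + 625 ≈ 3815322.3 mm ≈ 3815 m.
Near limit Dn = s·(H − f)/(H + s − 2f) = 2408000 × (3815322.3 − 625) / (3815322.3 + 2408000 − 2 × 625) = 2408000 × 3814697.3 / 6222072.3 ≈ 1476323 mm.
Far limit Df = s·(H − f)/(H − s) = 2408000 × (3815322.3 − 625) / (3815322.3 − 2408000) = 2408000 × 3814697.3 / 1407322.3 ≈ 6527141 mm.
Depth of field = Df − Dn = 6527141 − 1476323 ≈ 5050818 mm ≈ 5050 m.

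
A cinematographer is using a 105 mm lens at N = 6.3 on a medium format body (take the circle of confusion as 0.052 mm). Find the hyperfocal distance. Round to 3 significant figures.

33.8 m

Hyperfocal distance H = f²/(N·c) + f = 105²/(6.3 × 0.052) + 105 = 11025/0.3276 + 105 ≈ 33758.8 mm ≈ 33.8 m.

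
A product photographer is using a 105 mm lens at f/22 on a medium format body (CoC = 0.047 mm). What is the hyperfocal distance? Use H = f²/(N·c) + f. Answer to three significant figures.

Hyperfocal distance H = f²/(N·c) + f = 105²/(22 × 0.047) + 105 = 11025/1.034 + 105 ≈ 10767.5 mm ≈ 10.8 m.

10.8 m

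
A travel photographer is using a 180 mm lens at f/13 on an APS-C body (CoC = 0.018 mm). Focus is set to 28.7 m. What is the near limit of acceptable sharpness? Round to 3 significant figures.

23.8 m

Hyperfocal distance H = f²/(N·c) + f = 180²/(13 × 0.018) + 180 = 32400/0.234 + 180 ≈ 138641.5 mm ≈ 138.6 m.
Near limit Dn = s·(H − f)/(H + s − 2f) = 28700 × (138641.5 − 180) / (138641.5 + 28700 − 2 × 180) = 28700 × 138461.5 / 166981.5 ≈ 23798 mm ≈ 23.8 m.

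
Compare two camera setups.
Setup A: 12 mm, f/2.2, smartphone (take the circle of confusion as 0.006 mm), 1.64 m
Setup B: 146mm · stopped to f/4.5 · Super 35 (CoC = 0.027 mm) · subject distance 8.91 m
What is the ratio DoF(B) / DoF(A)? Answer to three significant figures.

1.78

Setup A: H = 12²/(2.2×0.006) + 12 ≈ 10921.1 mm; DoF = Df − Dn = 1927.67 − 1427.04 ≈ 500.63 mm.
Setup B: H = 146²/(4.5×0.027) + 146 ≈ 175586.3 mm; DoF = Df − Dn = 9378.50 − 8486.08 ≈ 892.42 mm.
Ratio = 892.42 / 500.63 ≈ 1.78.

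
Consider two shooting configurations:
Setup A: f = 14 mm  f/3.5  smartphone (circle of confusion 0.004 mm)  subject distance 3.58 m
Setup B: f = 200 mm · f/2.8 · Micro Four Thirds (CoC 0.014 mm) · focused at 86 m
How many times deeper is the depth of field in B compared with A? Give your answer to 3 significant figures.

7.47

Setup A: H = 14²/(3.5×0.004) + 14 ≈ 14014.0 mm; DoF = Df − Dn = 4803.5 − 2853.2 ≈ 1950.3 mm.
Setup B: H = 200²/(2.8×0.014) + 200 ≈ 1020608.2 mm; DoF = Df − Dn = 93895 − 79330 ≈ 14565 mm.
Ratio = 14565 / 1950.3 ≈ 7.47.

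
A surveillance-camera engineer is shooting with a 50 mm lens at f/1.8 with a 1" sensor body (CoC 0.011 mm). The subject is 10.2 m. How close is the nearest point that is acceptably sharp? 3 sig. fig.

Hyperfocal distance H = f²/(N·c) + f = 50²/(1.8 × 0.011) + 50 = 2500/0.0198 + 50 ≈ 126312.6 mm ≈ 126.3 m.
Near limit Dn = s·(H − f)/(H + s − 2f) = 10200 × (126312.6 − 50) / (126312.6 + 10200 − 2 × 50) = 10200 × 126262.6 / 136412.6 ≈ 9441.1 mm ≈ 9.44 m.

9.44 m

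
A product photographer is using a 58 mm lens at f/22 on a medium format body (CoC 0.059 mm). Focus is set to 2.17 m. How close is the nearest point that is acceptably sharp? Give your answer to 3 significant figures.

Hyperfocal distance H = f²/(N·c) + f = 58²/(22 × 0.059) + 58 = 3364/1.298 + 58 ≈ 2649.7 mm ≈ 2.650 m.
Near limit Dn = s·(H − f)/(H + s − 2f) = 2170 × (2649.7 − 58) / (2649.7 + 2170 − 2 × 58) = 2170 × 2591.7 / 4703.7 ≈ 1195.6 mm ≈ 1.20 m.

1.20 m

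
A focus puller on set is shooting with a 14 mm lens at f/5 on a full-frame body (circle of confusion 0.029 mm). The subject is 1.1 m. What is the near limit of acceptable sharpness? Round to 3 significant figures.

Hyperfocal distance H = f²/(N·c) + f = 14²/(5 × 0.029) + 14 = 196/0.145 + 14 ≈ 1365.7 mm ≈ 1.366 m.
Near limit Dn = s·(H − f)/(H + s − 2f) = 1100 × (1365.7 − 14) / (1365.7 + 1100 − 2 × 14) = 1100 × 1351.7 / 2437.7 ≈ 609.95 mm ≈ 0.610 m.

0.610 m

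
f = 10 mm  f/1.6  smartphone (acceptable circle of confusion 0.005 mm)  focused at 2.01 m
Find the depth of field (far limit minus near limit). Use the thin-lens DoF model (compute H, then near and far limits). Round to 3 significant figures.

0.660 m

Hyperfocal distance H = f²/(N·c) + f = 10²/(1.6 × 0.005) + 10 = 100/0.008 + 10 ≈ 12510.0 mm ≈ 12.51 m.
Near limit Dn = s·(H − f)/(H + s − 2f) = 2010 × (12510.0 − 10) / (12510.0 + 2010 − 2 × 10) = 2010 × 12500.0 / 14500.0 ≈ 1732.76 mm.
Far limit Df = s·(H − f)/(H − s) = 2010 × (12510.0 − 10) / (12510.0 − 2010) = 2010 × 12500.0 / 10500.0 ≈ 2392.86 mm.
Depth of field = Df − Dn = 2392.86 − 1732.76 ≈ 660.10 mm ≈ 0.660 m.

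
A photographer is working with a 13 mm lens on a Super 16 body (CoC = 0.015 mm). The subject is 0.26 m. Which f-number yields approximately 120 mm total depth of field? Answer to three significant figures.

Write h = H − f = f²/(N·c). The thin-lens limits are Dn = s·h/(h + (s−f)) and Df = s·h/(h − (s−f)), so DoF = Df − Dn = 2·s·(s−f)·h / (h² − (s−f)²).
That is a quadratic in h: DoF·h² − 2·s·(s−f)·h − DoF·(s−f)² = 0 ⇒ h = (s−f)·(s + √(s² + DoF²)) / DoF = 247 × (260 + √(260² + 120²)) / 120 = 247 × (260 + 286.356) / 120 ≈ 1124.6 mm.
Then N = f²/(c·h) = 13² / (0.015 × 1124.6) = 169 / 16.869 ≈ 10.

f/10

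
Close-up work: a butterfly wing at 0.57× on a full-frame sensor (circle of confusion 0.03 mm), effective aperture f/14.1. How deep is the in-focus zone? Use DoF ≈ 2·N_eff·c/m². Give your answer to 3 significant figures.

At magnification m, DoF ≈ 2·N_eff·c/m² = 2 × 14.1 × 0.03 / 0.57² = 0.846 / 0.3249 ≈ 2.6 mm.

2.60 mm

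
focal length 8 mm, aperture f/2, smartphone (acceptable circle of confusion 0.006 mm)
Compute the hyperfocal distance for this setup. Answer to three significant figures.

5.34 m

Hyperfocal distance H = f²/(N·c) + f = 8²/(2 × 0.006) + 8 = 64/0.012 + 8 ≈ 5341.3 mm ≈ 5.34 m.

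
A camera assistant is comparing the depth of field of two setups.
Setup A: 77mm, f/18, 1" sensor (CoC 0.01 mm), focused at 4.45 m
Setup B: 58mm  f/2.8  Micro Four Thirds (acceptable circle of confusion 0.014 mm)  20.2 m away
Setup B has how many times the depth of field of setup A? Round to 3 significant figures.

8.34

Setup A: H = 77²/(18×0.01) + 77 ≈ 33015.9 mm; DoF = Df − Dn = 5131.2 − 3928.5 ≈ 1202.7 mm.
Setup B: H = 58²/(2.8×0.014) + 58 ≈ 85874.3 mm; DoF = Df − Dn = 26395 − 16360 ≈ 10035 mm.
Ratio = 10035 / 1202.7 ≈ 8.34.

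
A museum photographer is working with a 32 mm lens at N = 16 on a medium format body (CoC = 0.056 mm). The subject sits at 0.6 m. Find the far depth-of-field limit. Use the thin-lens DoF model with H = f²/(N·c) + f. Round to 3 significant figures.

1.19 m

Hyperfocal distance H = f²/(N·c) + f = 32²/(16 × 0.056) + 32 = 1024/0.896 + 32 ≈ 1174.9 mm ≈ 1.175 m.
Far limit Df = s·(H − f)/(H − s) = 600 × (1174.9 − 32) / (1174.9 − 600) = 600 × 1142.9 / 574.9 ≈ 1192.8 mm ≈ 1.19 m.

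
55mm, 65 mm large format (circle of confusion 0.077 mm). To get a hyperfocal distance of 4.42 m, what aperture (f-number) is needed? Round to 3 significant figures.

f/9

Rearrange H = f²/(N·c) + f for N: N = f² / ((H − f)·c).
N = 55² / ((4420 − 55) × 0.077) = 3025 / 336.1 ≈ 9.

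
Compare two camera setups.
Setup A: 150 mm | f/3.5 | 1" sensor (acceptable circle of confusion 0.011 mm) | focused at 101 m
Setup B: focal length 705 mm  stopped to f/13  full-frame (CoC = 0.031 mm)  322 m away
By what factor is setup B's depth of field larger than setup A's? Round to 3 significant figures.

5.01

Setup A: H = 150²/(3.5×0.011) + 150 ≈ 584565.6 mm; DoF = Df − Dn = 122064 − 86136 ≈ 35928 mm.
Setup B: H = 705²/(13×0.031) + 705 ≈ 1234017.7 mm; DoF = Df − Dn = 435437 − 255451 ≈ 179986 mm.
Ratio = 179986 / 35928 ≈ 5.01.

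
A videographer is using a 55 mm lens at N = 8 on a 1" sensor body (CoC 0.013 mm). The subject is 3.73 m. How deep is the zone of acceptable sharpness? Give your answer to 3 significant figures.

0.958 m

Hyperfocal distance H = f²/(N·c) + f = 55²/(8 × 0.013) + 55 = 3025/0.104 + 55 ≈ 29141.5 mm ≈ 29.14 m.
Near limit Dn = s·(H − f)/(H + s − 2f) = 3730 × (29141.5 − 55) / (29141.5 + 3730 − 2 × 55) = 3730 × 29086.5 / 32761.5 ≈ 3311.59 mm.
Far limit Df = s·(H − f)/(H − s) = 3730 × (29141.5 − 55) / (29141.5 − 3730) = 3730 × 29086.5 / 25411.5 ≈ 4269.43 mm.
Depth of field = Df − Dn = 4269.43 − 3311.59 ≈ 957.84 mm ≈ 0.958 m.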